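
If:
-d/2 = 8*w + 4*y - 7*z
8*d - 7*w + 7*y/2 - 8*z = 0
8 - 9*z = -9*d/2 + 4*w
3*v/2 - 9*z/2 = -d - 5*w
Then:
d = 474*z/131 - 448/131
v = 3316/393 - 718*z/131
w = 477*z/262 - 242/131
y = 540/131 - 307*z/131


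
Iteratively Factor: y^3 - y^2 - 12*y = (y)*(y^2 - y - 12) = y*(y - 4)*(y + 3)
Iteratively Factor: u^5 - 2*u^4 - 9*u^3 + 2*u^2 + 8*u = (u + 1)*(u^4 - 3*u^3 - 6*u^2 + 8*u) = (u - 1)*(u + 1)*(u^3 - 2*u^2 - 8*u) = (u - 1)*(u + 1)*(u + 2)*(u^2 - 4*u) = (u - 4)*(u - 1)*(u + 1)*(u + 2)*(u)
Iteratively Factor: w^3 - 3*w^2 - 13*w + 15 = (w + 3)*(w^2 - 6*w + 5) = (w - 1)*(w + 3)*(w - 5)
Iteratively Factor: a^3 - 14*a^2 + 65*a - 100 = (a - 5)*(a^2 - 9*a + 20) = (a - 5)^2*(a - 4)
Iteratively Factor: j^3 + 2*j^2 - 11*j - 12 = (j + 4)*(j^2 - 2*j - 3) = (j - 3)*(j + 4)*(j + 1)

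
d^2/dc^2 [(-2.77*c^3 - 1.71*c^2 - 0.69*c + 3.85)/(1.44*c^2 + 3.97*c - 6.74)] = (7.105427357601e-15*c^5 - 124.394522*c^3 + 393.03534*c^2 - 663.129816*c + 3.80389399999999)/(2.985984*c^6 + 24.696576*c^5 + 26.158896*c^4 - 168.616619*c^3 - 122.438166*c^2 + 541.042716*c - 306.182024)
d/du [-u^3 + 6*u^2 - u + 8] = -3*u^2 + 12*u - 1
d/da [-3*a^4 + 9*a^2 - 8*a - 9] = -12*a^3 + 18*a - 8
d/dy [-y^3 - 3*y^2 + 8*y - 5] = -3*y^2 - 6*y + 8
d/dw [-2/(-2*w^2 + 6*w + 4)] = (3 - 2*w)/(-w^2 + 3*w + 2)^2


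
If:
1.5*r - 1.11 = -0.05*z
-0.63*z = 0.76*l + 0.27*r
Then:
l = -0.817105263157895*z - 0.262894736842105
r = 0.74 - 0.0333333333333333*z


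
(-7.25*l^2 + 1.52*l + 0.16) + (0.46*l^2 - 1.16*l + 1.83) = -6.79*l^2 + 0.36*l + 1.99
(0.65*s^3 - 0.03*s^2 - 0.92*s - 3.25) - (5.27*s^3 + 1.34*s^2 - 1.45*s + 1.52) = -4.62*s^3 - 1.37*s^2 + 0.53*s - 4.77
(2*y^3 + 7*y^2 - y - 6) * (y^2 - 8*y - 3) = 2*y^5 - 9*y^4 - 63*y^3 - 19*y^2 + 51*y + 18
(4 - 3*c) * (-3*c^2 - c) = 9*c^3 - 9*c^2 - 4*c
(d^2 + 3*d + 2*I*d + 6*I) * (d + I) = d^3 + 3*d^2 + 3*I*d^2 - 2*d + 9*I*d - 6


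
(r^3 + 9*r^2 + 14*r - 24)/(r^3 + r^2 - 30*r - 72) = (r^2 + 5*r - 6)/(r^2 - 3*r - 18)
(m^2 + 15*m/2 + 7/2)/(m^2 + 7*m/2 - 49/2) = (2*m + 1)/(2*m - 7)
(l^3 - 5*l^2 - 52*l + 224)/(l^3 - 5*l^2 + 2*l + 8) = (l^2 - l - 56)/(l^2 - l - 2)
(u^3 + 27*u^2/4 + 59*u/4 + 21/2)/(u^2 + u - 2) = (4*u^2 + 19*u + 21)/(4*(u - 1))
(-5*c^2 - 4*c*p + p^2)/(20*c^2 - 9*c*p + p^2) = (c + p)/(-4*c + p)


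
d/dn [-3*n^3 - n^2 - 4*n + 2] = -9*n^2 - 2*n - 4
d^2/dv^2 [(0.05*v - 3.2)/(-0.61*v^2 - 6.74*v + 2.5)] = (-(0.05*v - 3.2)*(1.22*v + 6.74)*(2.44*v + 13.48) + (0.183*v - 3.23)*(0.61*v^2 + 6.74*v - 2.5))/(0.61*v^2 + 6.74*v - 2.5)^3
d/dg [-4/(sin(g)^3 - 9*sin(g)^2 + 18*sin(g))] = 12*(cos(g) - 6/tan(g) + 6*cos(g)/sin(g)^2)/((sin(g) - 6)^2*(sin(g) - 3)^2)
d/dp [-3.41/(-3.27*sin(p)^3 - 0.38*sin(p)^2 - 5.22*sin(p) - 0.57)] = (-2.5916*sin(p) + 16.72605*cos(2*p) - 34.52625)*cos(p)/(3.27*sin(p)^3 + 0.38*sin(p)^2 + 5.22*sin(p) + 0.57)^2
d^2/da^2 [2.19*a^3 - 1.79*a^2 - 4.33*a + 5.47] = 13.14*a - 3.58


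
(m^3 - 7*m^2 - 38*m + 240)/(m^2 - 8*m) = m + 1 - 30/m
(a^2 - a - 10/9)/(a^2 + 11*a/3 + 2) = (a - 5/3)/(a + 3)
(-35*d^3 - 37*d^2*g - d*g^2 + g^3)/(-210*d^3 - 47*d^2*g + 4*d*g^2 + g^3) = (d + g)/(6*d + g)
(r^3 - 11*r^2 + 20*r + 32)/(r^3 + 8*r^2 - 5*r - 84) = (r^3 - 11*r^2 + 20*r + 32)/(r^3 + 8*r^2 - 5*r - 84)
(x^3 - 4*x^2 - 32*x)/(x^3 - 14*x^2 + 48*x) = (x + 4)/(x - 6)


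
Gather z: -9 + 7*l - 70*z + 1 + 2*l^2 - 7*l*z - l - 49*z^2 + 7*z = 2*l^2 + 6*l - 49*z^2 + z*(-7*l - 63) - 8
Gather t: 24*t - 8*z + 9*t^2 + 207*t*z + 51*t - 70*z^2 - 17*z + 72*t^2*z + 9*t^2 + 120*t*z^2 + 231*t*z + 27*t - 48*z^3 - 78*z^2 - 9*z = t^2*(72*z + 18) + t*(120*z^2 + 438*z + 102) - 48*z^3 - 148*z^2 - 34*z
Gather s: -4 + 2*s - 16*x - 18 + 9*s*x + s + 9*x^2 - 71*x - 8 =s*(9*x + 3) + 9*x^2 - 87*x - 30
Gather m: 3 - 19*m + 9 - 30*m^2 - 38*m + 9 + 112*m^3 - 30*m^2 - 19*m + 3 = 112*m^3 - 60*m^2 - 76*m + 24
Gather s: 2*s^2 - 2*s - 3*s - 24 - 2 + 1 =2*s^2 - 5*s - 25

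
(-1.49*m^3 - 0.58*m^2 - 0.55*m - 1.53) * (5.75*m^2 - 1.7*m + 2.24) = -8.5675*m^5 - 0.802*m^4 - 5.5141*m^3 - 9.1617*m^2 + 1.369*m - 3.4272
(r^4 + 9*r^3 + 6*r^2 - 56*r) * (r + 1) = r^5 + 10*r^4 + 15*r^3 - 50*r^2 - 56*r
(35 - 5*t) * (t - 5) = -5*t^2 + 60*t - 175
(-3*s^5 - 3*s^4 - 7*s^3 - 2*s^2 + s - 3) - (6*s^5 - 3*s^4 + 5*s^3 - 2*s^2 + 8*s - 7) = -9*s^5 - 12*s^3 - 7*s + 4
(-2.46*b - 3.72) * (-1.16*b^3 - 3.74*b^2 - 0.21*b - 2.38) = 2.8536*b^4 + 13.5156*b^3 + 14.4294*b^2 + 6.636*b + 8.8536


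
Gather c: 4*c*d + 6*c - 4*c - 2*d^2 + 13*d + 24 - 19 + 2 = c*(4*d + 2) - 2*d^2 + 13*d + 7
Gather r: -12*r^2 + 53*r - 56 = -12*r^2 + 53*r - 56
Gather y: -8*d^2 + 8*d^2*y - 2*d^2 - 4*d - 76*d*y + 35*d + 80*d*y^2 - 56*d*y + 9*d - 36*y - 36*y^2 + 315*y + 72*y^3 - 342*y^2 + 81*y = -10*d^2 + 40*d + 72*y^3 + y^2*(80*d - 378) + y*(8*d^2 - 132*d + 360)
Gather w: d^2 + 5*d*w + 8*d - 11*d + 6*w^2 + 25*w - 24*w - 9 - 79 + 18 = d^2 - 3*d + 6*w^2 + w*(5*d + 1) - 70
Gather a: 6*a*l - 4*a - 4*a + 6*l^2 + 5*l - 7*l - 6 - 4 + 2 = a*(6*l - 8) + 6*l^2 - 2*l - 8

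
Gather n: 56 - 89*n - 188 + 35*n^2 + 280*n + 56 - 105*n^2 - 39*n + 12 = -70*n^2 + 152*n - 64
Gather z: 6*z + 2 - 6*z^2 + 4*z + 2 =-6*z^2 + 10*z + 4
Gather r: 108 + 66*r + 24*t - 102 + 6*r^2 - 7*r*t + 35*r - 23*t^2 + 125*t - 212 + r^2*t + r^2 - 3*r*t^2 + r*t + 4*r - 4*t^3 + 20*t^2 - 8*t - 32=r^2*(t + 7) + r*(-3*t^2 - 6*t + 105) - 4*t^3 - 3*t^2 + 141*t - 238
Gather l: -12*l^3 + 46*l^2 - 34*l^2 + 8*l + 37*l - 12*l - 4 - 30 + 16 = -12*l^3 + 12*l^2 + 33*l - 18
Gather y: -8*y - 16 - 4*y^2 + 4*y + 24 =-4*y^2 - 4*y + 8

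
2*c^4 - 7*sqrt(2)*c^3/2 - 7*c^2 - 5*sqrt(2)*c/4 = c*(c - 5*sqrt(2)/2)*(sqrt(2)*c + 1/2)*(sqrt(2)*c + 1)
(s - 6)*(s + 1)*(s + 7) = s^3 + 2*s^2 - 41*s - 42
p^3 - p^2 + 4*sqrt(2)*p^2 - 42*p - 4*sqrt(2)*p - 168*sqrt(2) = (p - 7)*(p + 6)*(p + 4*sqrt(2))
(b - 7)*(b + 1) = b^2 - 6*b - 7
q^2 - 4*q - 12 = (q - 6)*(q + 2)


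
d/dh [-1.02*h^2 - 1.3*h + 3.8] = -2.04*h - 1.3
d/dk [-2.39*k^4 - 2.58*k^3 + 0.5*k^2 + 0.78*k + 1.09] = -9.56*k^3 - 7.74*k^2 + 1.0*k + 0.78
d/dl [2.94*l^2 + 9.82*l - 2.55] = 5.88*l + 9.82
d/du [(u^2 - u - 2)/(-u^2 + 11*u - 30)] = 2*(5*u^2 - 32*u + 26)/(u^4 - 22*u^3 + 181*u^2 - 660*u + 900)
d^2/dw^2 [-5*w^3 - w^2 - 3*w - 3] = -30*w - 2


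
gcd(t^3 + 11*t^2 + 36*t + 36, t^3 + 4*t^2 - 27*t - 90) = t^2 + 9*t + 18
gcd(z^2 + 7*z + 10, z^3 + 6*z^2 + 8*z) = z + 2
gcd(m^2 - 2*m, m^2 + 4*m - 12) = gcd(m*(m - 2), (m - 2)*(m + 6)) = m - 2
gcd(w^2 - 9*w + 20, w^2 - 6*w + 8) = w - 4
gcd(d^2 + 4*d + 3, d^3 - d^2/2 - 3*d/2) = d + 1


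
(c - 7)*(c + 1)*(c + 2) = c^3 - 4*c^2 - 19*c - 14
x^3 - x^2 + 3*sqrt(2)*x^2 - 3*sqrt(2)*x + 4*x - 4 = (x - 1)*(x + sqrt(2))*(x + 2*sqrt(2))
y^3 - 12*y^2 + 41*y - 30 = (y - 6)*(y - 5)*(y - 1)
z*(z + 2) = z^2 + 2*z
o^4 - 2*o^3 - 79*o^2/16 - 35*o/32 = o*(o - 7/2)*(o + 1/4)*(o + 5/4)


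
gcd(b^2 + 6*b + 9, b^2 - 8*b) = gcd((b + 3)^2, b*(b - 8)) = 1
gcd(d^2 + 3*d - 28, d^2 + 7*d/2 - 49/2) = d + 7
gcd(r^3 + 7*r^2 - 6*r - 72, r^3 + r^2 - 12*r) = r^2 + r - 12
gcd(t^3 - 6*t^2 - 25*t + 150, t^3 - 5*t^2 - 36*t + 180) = t^2 - 11*t + 30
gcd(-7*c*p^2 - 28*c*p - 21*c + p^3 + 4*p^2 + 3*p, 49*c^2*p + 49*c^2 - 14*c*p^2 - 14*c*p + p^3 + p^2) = -7*c*p - 7*c + p^2 + p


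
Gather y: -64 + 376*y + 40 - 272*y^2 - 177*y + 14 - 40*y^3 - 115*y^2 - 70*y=-40*y^3 - 387*y^2 + 129*y - 10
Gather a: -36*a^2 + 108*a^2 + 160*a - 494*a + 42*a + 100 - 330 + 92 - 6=72*a^2 - 292*a - 144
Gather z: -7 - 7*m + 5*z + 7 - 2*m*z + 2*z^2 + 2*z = -7*m + 2*z^2 + z*(7 - 2*m)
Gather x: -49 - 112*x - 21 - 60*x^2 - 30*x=-60*x^2 - 142*x - 70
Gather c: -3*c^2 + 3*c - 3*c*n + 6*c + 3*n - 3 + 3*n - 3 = -3*c^2 + c*(9 - 3*n) + 6*n - 6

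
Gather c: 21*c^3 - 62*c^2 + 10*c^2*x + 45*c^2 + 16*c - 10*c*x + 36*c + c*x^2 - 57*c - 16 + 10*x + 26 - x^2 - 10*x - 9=21*c^3 + c^2*(10*x - 17) + c*(x^2 - 10*x - 5) - x^2 + 1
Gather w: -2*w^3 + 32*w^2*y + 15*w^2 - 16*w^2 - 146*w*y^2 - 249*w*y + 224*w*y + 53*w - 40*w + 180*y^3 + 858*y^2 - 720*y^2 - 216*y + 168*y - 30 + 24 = -2*w^3 + w^2*(32*y - 1) + w*(-146*y^2 - 25*y + 13) + 180*y^3 + 138*y^2 - 48*y - 6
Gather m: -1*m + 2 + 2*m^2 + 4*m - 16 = 2*m^2 + 3*m - 14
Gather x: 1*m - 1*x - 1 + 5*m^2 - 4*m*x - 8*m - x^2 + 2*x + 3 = 5*m^2 - 7*m - x^2 + x*(1 - 4*m) + 2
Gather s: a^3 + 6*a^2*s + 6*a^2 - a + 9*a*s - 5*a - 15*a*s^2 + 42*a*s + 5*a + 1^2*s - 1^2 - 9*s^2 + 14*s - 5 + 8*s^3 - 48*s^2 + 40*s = a^3 + 6*a^2 - a + 8*s^3 + s^2*(-15*a - 57) + s*(6*a^2 + 51*a + 55) - 6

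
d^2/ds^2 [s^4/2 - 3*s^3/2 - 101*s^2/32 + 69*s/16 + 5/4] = 6*s^2 - 9*s - 101/16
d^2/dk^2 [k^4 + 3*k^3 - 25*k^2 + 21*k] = 12*k^2 + 18*k - 50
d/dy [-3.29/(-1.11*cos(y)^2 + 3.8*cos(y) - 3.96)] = (7.3038*cos(y) - 12.502)*sin(y)/(1.11*cos(y)^2 - 3.8*cos(y) + 3.96)^2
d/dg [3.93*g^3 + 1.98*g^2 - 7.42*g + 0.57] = 11.79*g^2 + 3.96*g - 7.42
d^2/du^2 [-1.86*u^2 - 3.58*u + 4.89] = -3.72000000000000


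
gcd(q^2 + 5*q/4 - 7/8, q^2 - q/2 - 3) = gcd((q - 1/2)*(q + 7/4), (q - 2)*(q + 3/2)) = 1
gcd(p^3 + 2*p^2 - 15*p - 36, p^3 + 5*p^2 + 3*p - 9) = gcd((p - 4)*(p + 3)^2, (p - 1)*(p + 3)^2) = p^2 + 6*p + 9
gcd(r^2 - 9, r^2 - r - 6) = r - 3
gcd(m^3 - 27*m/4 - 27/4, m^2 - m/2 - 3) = m + 3/2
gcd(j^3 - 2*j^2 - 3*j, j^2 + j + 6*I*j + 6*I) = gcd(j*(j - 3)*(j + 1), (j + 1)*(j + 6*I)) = j + 1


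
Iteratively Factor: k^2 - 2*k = (k - 2)*(k)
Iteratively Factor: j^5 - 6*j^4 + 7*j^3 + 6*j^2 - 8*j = (j - 1)*(j^4 - 5*j^3 + 2*j^2 + 8*j) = j*(j - 1)*(j^3 - 5*j^2 + 2*j + 8) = j*(j - 4)*(j - 1)*(j^2 - j - 2) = j*(j - 4)*(j - 1)*(j + 1)*(j - 2)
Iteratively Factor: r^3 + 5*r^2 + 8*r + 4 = (r + 2)*(r^2 + 3*r + 2) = (r + 1)*(r + 2)*(r + 2)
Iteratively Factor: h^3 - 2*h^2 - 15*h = (h + 3)*(h^2 - 5*h) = (h - 5)*(h + 3)*(h)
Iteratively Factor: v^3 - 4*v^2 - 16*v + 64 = (v + 4)*(v^2 - 8*v + 16) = (v - 4)*(v + 4)*(v - 4)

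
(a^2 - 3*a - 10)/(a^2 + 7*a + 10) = (a - 5)/(a + 5)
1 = 1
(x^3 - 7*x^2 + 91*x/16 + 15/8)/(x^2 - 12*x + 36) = (x^2 - x - 5/16)/(x - 6)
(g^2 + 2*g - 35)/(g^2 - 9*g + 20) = (g + 7)/(g - 4)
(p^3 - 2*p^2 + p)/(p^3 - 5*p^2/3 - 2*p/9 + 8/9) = 9*p*(p - 1)/(9*p^2 - 6*p - 8)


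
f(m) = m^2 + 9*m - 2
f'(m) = 2*m + 9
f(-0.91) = -9.36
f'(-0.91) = 7.18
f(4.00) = 50.00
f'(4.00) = 17.00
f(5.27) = 73.20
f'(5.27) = 19.54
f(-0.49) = -6.17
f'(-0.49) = 8.02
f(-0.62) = -7.20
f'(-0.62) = 7.76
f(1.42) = 12.80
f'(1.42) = 11.84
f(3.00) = 34.00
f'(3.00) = 15.00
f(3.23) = 37.50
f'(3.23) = 15.46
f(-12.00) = 34.00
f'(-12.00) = -15.00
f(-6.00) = -20.00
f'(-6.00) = -3.00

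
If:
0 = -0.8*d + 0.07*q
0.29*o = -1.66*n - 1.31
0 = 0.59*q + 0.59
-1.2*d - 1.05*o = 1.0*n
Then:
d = -0.09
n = -0.97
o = 1.02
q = -1.00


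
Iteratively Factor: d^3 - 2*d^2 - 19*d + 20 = (d - 5)*(d^2 + 3*d - 4) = (d - 5)*(d - 1)*(d + 4)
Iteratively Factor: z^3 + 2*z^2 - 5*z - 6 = (z + 3)*(z^2 - z - 2) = (z - 2)*(z + 3)*(z + 1)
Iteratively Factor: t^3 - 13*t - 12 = (t + 3)*(t^2 - 3*t - 4) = (t + 1)*(t + 3)*(t - 4)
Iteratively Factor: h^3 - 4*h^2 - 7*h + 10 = (h + 2)*(h^2 - 6*h + 5) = (h - 1)*(h + 2)*(h - 5)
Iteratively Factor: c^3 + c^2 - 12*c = (c)*(c^2 + c - 12) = c*(c + 4)*(c - 3)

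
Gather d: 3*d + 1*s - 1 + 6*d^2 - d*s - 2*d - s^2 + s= 6*d^2 + d*(1 - s) - s^2 + 2*s - 1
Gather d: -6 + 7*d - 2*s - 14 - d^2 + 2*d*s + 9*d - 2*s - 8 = -d^2 + d*(2*s + 16) - 4*s - 28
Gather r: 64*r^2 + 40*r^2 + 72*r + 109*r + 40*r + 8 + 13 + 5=104*r^2 + 221*r + 26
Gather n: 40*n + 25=40*n + 25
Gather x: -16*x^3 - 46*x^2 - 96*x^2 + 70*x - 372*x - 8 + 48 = -16*x^3 - 142*x^2 - 302*x + 40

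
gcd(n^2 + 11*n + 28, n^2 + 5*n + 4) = n + 4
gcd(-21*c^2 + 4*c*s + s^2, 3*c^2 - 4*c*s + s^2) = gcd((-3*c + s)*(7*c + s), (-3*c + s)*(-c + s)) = -3*c + s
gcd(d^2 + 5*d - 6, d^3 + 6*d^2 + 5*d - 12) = d - 1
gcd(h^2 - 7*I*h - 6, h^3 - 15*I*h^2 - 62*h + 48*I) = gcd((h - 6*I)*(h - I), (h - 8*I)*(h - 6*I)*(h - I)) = h^2 - 7*I*h - 6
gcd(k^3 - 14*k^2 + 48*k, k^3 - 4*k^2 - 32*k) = k^2 - 8*k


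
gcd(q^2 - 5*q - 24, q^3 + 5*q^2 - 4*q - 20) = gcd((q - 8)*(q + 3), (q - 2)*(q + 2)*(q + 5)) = 1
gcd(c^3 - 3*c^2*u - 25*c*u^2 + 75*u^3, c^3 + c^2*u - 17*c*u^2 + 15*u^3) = -c^2 - 2*c*u + 15*u^2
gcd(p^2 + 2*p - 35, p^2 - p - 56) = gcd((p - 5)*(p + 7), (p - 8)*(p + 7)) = p + 7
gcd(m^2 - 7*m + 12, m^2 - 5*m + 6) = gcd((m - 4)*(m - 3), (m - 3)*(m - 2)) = m - 3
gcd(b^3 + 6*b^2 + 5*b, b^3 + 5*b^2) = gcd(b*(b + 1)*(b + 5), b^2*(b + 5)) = b^2 + 5*b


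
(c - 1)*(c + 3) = c^2 + 2*c - 3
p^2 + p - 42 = (p - 6)*(p + 7)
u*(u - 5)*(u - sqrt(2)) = u^3 - 5*u^2 - sqrt(2)*u^2 + 5*sqrt(2)*u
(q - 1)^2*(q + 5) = q^3 + 3*q^2 - 9*q + 5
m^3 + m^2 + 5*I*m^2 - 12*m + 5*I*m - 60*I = (m - 3)*(m + 4)*(m + 5*I)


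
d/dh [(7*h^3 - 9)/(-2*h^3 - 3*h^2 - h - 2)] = (-21*h^2*(2*h^3 + 3*h^2 + h + 2) + (7*h^3 - 9)*(6*h^2 + 6*h + 1))/(2*h^3 + 3*h^2 + h + 2)^2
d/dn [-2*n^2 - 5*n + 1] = -4*n - 5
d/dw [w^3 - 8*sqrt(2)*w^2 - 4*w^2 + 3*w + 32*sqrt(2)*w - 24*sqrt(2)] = 3*w^2 - 16*sqrt(2)*w - 8*w + 3 + 32*sqrt(2)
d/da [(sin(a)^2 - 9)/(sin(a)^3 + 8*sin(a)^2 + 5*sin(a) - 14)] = (-sin(a)^4 + 32*sin(a)^2 + 116*sin(a) + 45)*cos(a)/((sin(a) - 1)^2*(sin(a) + 2)^2*(sin(a) + 7)^2)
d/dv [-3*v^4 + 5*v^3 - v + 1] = -12*v^3 + 15*v^2 - 1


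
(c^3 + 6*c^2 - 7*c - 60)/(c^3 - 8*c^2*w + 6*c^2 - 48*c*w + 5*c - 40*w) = (-c^2 - c + 12)/(-c^2 + 8*c*w - c + 8*w)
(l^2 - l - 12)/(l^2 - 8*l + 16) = (l + 3)/(l - 4)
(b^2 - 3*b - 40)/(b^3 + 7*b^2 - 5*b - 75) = (b - 8)/(b^2 + 2*b - 15)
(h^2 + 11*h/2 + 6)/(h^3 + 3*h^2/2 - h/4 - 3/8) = 4*(h + 4)/(4*h^2 - 1)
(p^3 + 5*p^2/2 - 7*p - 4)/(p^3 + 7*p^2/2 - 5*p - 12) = (2*p + 1)/(2*p + 3)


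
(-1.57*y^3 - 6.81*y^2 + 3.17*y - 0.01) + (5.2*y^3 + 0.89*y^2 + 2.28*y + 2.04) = 3.63*y^3 - 5.92*y^2 + 5.45*y + 2.03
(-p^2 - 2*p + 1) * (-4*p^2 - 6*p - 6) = 4*p^4 + 14*p^3 + 14*p^2 + 6*p - 6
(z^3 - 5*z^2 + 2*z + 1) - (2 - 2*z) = z^3 - 5*z^2 + 4*z - 1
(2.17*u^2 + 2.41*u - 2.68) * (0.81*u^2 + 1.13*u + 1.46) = 1.7577*u^4 + 4.4042*u^3 + 3.7207*u^2 + 0.4902*u - 3.9128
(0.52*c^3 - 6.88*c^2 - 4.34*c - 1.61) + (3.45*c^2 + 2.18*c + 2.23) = 0.52*c^3 - 3.43*c^2 - 2.16*c + 0.62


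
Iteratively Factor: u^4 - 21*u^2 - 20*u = (u + 4)*(u^3 - 4*u^2 - 5*u) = u*(u + 4)*(u^2 - 4*u - 5) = u*(u + 1)*(u + 4)*(u - 5)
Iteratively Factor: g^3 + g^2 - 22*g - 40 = (g - 5)*(g^2 + 6*g + 8) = (g - 5)*(g + 2)*(g + 4)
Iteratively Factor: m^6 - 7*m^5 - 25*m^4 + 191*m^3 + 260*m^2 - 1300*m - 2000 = (m + 2)*(m^5 - 9*m^4 - 7*m^3 + 205*m^2 - 150*m - 1000) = (m + 2)^2*(m^4 - 11*m^3 + 15*m^2 + 175*m - 500) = (m - 5)*(m + 2)^2*(m^3 - 6*m^2 - 15*m + 100) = (m - 5)^2*(m + 2)^2*(m^2 - m - 20) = (m - 5)^2*(m + 2)^2*(m + 4)*(m - 5)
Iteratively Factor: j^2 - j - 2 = (j - 2)*(j + 1)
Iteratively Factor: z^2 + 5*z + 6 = (z + 2)*(z + 3)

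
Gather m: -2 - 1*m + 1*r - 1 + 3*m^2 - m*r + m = 3*m^2 - m*r + r - 3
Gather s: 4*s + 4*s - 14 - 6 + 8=8*s - 12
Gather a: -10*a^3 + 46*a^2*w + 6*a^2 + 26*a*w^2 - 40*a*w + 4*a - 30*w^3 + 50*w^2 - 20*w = -10*a^3 + a^2*(46*w + 6) + a*(26*w^2 - 40*w + 4) - 30*w^3 + 50*w^2 - 20*w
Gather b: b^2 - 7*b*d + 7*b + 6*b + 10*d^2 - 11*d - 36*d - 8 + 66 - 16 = b^2 + b*(13 - 7*d) + 10*d^2 - 47*d + 42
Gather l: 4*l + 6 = 4*l + 6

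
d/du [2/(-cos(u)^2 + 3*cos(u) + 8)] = 2*(3 - 2*cos(u))*sin(u)/(sin(u)^2 + 3*cos(u) + 7)^2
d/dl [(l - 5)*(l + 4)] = 2*l - 1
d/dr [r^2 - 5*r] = 2*r - 5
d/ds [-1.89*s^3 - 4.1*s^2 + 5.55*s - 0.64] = -5.67*s^2 - 8.2*s + 5.55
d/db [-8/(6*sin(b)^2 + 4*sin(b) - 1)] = 32*(3*sin(b) + 1)*cos(b)/(6*sin(b)^2 + 4*sin(b) - 1)^2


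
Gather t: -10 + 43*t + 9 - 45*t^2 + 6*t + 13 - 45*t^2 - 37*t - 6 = -90*t^2 + 12*t + 6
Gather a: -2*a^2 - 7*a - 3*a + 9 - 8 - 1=-2*a^2 - 10*a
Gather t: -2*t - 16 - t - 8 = -3*t - 24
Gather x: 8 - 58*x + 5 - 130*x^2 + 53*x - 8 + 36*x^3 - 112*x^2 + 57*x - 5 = 36*x^3 - 242*x^2 + 52*x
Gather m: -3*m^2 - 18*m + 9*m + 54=-3*m^2 - 9*m + 54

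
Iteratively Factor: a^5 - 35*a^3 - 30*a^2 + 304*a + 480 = (a - 4)*(a^4 + 4*a^3 - 19*a^2 - 106*a - 120) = (a - 4)*(a + 3)*(a^3 + a^2 - 22*a - 40) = (a - 5)*(a - 4)*(a + 3)*(a^2 + 6*a + 8) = (a - 5)*(a - 4)*(a + 2)*(a + 3)*(a + 4)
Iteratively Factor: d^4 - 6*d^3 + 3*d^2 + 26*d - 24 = (d - 3)*(d^3 - 3*d^2 - 6*d + 8) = (d - 4)*(d - 3)*(d^2 + d - 2) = (d - 4)*(d - 3)*(d - 1)*(d + 2)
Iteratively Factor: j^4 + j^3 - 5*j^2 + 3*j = (j - 1)*(j^3 + 2*j^2 - 3*j) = (j - 1)*(j + 3)*(j^2 - j) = j*(j - 1)*(j + 3)*(j - 1)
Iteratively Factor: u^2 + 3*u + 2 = (u + 1)*(u + 2)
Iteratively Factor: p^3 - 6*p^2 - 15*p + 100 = (p - 5)*(p^2 - p - 20) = (p - 5)*(p + 4)*(p - 5)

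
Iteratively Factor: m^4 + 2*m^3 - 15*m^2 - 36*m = (m + 3)*(m^3 - m^2 - 12*m) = (m + 3)^2*(m^2 - 4*m) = (m - 4)*(m + 3)^2*(m)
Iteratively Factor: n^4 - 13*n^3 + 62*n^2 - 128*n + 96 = (n - 3)*(n^3 - 10*n^2 + 32*n - 32) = (n - 3)*(n - 2)*(n^2 - 8*n + 16) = (n - 4)*(n - 3)*(n - 2)*(n - 4)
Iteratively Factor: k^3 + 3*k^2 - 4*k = (k)*(k^2 + 3*k - 4) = k*(k + 4)*(k - 1)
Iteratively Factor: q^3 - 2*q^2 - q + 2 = (q + 1)*(q^2 - 3*q + 2) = (q - 1)*(q + 1)*(q - 2)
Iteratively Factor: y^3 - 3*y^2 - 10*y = (y)*(y^2 - 3*y - 10) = y*(y - 5)*(y + 2)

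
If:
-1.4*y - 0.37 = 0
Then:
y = -0.26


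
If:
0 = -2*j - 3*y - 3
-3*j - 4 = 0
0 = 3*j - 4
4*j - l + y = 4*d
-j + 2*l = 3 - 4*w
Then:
No Solution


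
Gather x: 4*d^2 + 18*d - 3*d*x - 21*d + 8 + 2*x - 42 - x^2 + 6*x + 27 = 4*d^2 - 3*d - x^2 + x*(8 - 3*d) - 7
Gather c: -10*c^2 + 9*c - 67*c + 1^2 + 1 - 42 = -10*c^2 - 58*c - 40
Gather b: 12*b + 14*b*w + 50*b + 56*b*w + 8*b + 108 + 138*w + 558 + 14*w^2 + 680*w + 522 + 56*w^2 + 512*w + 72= b*(70*w + 70) + 70*w^2 + 1330*w + 1260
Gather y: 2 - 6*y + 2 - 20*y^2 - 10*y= -20*y^2 - 16*y + 4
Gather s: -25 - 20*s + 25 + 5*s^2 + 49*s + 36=5*s^2 + 29*s + 36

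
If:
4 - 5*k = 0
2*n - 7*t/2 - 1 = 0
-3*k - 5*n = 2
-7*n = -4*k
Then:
No Solution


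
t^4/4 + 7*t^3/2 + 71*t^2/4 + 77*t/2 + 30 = (t/4 + 1)*(t + 2)*(t + 3)*(t + 5)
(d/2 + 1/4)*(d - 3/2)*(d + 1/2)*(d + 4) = d^4/2 + 7*d^3/4 - 13*d^2/8 - 43*d/16 - 3/4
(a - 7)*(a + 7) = a^2 - 49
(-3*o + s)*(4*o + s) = -12*o^2 + o*s + s^2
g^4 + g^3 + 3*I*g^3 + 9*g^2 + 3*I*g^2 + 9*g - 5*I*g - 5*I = (g + 1)*(g - I)^2*(g + 5*I)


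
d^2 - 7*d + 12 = (d - 4)*(d - 3)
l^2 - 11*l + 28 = (l - 7)*(l - 4)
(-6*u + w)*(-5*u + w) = 30*u^2 - 11*u*w + w^2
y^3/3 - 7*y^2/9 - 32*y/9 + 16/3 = (y/3 + 1)*(y - 4)*(y - 4/3)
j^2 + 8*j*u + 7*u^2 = (j + u)*(j + 7*u)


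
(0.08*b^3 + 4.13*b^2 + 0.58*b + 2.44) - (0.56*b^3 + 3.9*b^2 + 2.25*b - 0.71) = -0.48*b^3 + 0.23*b^2 - 1.67*b + 3.15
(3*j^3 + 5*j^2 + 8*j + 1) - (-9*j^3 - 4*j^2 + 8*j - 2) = 12*j^3 + 9*j^2 + 3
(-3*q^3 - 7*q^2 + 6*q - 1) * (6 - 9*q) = 27*q^4 + 45*q^3 - 96*q^2 + 45*q - 6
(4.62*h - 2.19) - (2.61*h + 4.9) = 2.01*h - 7.09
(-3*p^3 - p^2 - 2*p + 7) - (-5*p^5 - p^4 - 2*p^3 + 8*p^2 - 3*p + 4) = 5*p^5 + p^4 - p^3 - 9*p^2 + p + 3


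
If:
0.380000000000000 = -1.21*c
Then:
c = -0.31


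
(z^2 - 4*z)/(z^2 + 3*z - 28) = z/(z + 7)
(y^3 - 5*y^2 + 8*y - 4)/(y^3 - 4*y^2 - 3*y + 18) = (y^3 - 5*y^2 + 8*y - 4)/(y^3 - 4*y^2 - 3*y + 18)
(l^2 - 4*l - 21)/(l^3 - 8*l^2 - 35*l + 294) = (l + 3)/(l^2 - l - 42)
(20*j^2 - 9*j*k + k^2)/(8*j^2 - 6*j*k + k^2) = (5*j - k)/(2*j - k)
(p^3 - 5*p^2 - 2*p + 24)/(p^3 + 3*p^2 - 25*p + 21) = (p^2 - 2*p - 8)/(p^2 + 6*p - 7)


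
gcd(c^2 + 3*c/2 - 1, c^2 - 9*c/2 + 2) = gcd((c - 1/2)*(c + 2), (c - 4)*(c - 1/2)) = c - 1/2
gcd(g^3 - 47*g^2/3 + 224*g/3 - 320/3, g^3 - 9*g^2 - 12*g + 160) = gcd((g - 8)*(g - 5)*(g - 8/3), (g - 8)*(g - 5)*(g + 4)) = g^2 - 13*g + 40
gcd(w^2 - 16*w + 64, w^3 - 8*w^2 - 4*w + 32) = w - 8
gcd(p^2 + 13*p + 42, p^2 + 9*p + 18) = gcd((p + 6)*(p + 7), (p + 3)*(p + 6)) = p + 6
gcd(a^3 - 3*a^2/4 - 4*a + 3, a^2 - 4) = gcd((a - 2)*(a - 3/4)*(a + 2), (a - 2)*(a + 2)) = a^2 - 4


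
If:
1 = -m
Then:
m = -1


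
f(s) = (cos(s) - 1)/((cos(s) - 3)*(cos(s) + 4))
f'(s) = (cos(s) - 1)*sin(s)/((cos(s) - 3)*(cos(s) + 4)^2) - sin(s)/((cos(s) - 3)*(cos(s) + 4)) + (cos(s) - 1)*sin(s)/((cos(s) - 3)^2*(cos(s) + 4))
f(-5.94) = 0.01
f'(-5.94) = 0.03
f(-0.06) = 0.00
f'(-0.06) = -0.01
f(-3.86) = 0.14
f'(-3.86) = 0.06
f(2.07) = 0.12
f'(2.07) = 0.07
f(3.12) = 0.17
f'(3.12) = 0.00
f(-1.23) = 0.06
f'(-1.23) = -0.07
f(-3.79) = 0.15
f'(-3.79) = 0.05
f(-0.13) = 0.00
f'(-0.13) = -0.01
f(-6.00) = 0.00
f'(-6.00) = 0.03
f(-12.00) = 0.01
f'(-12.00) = 0.05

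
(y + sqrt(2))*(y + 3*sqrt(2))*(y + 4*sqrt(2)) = y^3 + 8*sqrt(2)*y^2 + 38*y + 24*sqrt(2)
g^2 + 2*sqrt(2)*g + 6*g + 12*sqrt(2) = (g + 6)*(g + 2*sqrt(2))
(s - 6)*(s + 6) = s^2 - 36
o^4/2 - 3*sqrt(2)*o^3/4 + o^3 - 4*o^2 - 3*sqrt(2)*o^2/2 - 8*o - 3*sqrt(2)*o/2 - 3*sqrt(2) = (o/2 + sqrt(2)/2)*(o + 2)*(o - 3*sqrt(2))*(o + sqrt(2)/2)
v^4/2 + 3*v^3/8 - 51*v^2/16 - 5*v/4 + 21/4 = (v/2 + 1)*(v - 7/4)*(v - 3/2)*(v + 2)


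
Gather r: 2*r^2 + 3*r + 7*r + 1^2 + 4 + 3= 2*r^2 + 10*r + 8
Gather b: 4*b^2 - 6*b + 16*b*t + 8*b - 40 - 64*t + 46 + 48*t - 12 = 4*b^2 + b*(16*t + 2) - 16*t - 6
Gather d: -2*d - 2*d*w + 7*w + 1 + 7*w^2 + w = d*(-2*w - 2) + 7*w^2 + 8*w + 1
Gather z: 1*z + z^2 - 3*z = z^2 - 2*z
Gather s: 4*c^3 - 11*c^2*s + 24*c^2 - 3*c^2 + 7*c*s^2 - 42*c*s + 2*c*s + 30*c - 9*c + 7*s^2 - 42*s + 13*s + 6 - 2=4*c^3 + 21*c^2 + 21*c + s^2*(7*c + 7) + s*(-11*c^2 - 40*c - 29) + 4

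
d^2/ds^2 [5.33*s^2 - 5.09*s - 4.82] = 10.6600000000000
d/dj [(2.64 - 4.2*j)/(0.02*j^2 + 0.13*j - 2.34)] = (0.084*j^2 - 0.1056*j + 9.4848)/(0.0004*j^4 + 0.0052*j^3 - 0.0767*j^2 - 0.6084*j + 5.4756)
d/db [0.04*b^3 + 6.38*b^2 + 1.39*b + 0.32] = 0.12*b^2 + 12.76*b + 1.39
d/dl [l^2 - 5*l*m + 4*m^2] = 2*l - 5*m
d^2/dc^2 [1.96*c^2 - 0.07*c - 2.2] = 3.92000000000000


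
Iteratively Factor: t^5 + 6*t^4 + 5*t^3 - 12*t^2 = (t - 1)*(t^4 + 7*t^3 + 12*t^2) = (t - 1)*(t + 4)*(t^3 + 3*t^2) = t*(t - 1)*(t + 4)*(t^2 + 3*t) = t^2*(t - 1)*(t + 4)*(t + 3)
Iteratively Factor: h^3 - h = (h - 1)*(h^2 + h) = (h - 1)*(h + 1)*(h)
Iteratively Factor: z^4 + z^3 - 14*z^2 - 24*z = (z + 3)*(z^3 - 2*z^2 - 8*z) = (z - 4)*(z + 3)*(z^2 + 2*z) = z*(z - 4)*(z + 3)*(z + 2)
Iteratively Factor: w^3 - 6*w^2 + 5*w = (w - 1)*(w^2 - 5*w) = (w - 5)*(w - 1)*(w)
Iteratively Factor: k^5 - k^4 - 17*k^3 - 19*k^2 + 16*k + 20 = (k - 5)*(k^4 + 4*k^3 + 3*k^2 - 4*k - 4) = (k - 5)*(k - 1)*(k^3 + 5*k^2 + 8*k + 4) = (k - 5)*(k - 1)*(k + 2)*(k^2 + 3*k + 2) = (k - 5)*(k - 1)*(k + 1)*(k + 2)*(k + 2)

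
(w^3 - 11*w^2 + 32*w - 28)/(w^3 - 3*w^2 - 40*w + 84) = (w - 2)/(w + 6)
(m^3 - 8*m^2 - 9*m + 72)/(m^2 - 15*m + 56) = (m^2 - 9)/(m - 7)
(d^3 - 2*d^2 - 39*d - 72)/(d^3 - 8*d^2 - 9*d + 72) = (d + 3)/(d - 3)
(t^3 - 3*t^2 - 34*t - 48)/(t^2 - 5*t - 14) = (t^2 - 5*t - 24)/(t - 7)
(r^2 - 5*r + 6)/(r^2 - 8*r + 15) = (r - 2)/(r - 5)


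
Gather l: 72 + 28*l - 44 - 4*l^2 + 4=-4*l^2 + 28*l + 32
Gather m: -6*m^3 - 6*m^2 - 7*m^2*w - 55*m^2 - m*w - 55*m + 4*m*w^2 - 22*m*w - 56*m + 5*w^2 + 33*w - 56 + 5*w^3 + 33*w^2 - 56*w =-6*m^3 + m^2*(-7*w - 61) + m*(4*w^2 - 23*w - 111) + 5*w^3 + 38*w^2 - 23*w - 56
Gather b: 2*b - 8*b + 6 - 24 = -6*b - 18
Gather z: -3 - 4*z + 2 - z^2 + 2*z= -z^2 - 2*z - 1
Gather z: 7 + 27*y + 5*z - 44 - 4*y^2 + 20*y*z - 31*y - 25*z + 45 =-4*y^2 - 4*y + z*(20*y - 20) + 8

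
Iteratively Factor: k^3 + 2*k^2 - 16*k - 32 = (k + 2)*(k^2 - 16) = (k - 4)*(k + 2)*(k + 4)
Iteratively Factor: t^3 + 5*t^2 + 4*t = (t + 4)*(t^2 + t) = (t + 1)*(t + 4)*(t)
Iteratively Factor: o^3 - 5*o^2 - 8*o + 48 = (o - 4)*(o^2 - o - 12) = (o - 4)*(o + 3)*(o - 4)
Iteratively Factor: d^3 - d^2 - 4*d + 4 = (d + 2)*(d^2 - 3*d + 2) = (d - 1)*(d + 2)*(d - 2)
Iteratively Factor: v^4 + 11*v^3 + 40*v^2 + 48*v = (v + 4)*(v^3 + 7*v^2 + 12*v) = (v + 4)^2*(v^2 + 3*v) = v*(v + 4)^2*(v + 3)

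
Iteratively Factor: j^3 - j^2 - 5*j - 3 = (j + 1)*(j^2 - 2*j - 3) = (j + 1)^2*(j - 3)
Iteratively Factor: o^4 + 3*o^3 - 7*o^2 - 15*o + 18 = (o - 1)*(o^3 + 4*o^2 - 3*o - 18) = (o - 1)*(o + 3)*(o^2 + o - 6) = (o - 1)*(o + 3)^2*(o - 2)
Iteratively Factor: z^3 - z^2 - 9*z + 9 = (z + 3)*(z^2 - 4*z + 3) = (z - 1)*(z + 3)*(z - 3)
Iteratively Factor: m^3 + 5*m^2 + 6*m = (m + 3)*(m^2 + 2*m) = (m + 2)*(m + 3)*(m)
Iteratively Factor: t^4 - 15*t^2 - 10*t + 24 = (t - 1)*(t^3 + t^2 - 14*t - 24) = (t - 1)*(t + 3)*(t^2 - 2*t - 8) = (t - 1)*(t + 2)*(t + 3)*(t - 4)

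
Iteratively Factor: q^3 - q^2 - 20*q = (q + 4)*(q^2 - 5*q) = (q - 5)*(q + 4)*(q)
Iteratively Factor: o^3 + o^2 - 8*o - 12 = (o + 2)*(o^2 - o - 6) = (o - 3)*(o + 2)*(o + 2)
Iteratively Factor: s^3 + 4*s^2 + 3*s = (s + 3)*(s^2 + s) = s*(s + 3)*(s + 1)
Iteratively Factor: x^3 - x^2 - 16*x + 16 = (x - 1)*(x^2 - 16) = (x - 4)*(x - 1)*(x + 4)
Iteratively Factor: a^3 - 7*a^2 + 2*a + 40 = (a - 5)*(a^2 - 2*a - 8) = (a - 5)*(a + 2)*(a - 4)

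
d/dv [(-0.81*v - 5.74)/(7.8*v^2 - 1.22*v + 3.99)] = (6.318*v^2 + 89.544*v - 10.2347)/(60.84*v^4 - 19.032*v^3 + 63.7324*v^2 - 9.7356*v + 15.9201)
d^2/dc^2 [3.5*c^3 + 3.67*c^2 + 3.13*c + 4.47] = 21.0*c + 7.34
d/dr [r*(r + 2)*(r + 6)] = 3*r^2 + 16*r + 12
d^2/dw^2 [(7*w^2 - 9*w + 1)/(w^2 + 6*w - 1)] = 2*(-51*w^3 + 24*w^2 - 9*w - 10)/(w^6 + 18*w^5 + 105*w^4 + 180*w^3 - 105*w^2 + 18*w - 1)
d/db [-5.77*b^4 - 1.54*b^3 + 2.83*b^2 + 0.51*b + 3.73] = -23.08*b^3 - 4.62*b^2 + 5.66*b + 0.51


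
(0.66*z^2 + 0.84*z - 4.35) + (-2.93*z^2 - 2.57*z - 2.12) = -2.27*z^2 - 1.73*z - 6.47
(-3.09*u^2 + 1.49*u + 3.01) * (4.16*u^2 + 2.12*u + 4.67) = -12.8544*u^4 - 0.352399999999999*u^3 + 1.2501*u^2 + 13.3395*u + 14.0567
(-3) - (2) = -5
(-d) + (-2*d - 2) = -3*d - 2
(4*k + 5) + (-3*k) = k + 5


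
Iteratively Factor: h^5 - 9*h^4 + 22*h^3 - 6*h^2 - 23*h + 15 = (h - 1)*(h^4 - 8*h^3 + 14*h^2 + 8*h - 15) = (h - 5)*(h - 1)*(h^3 - 3*h^2 - h + 3) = (h - 5)*(h - 3)*(h - 1)*(h^2 - 1) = (h - 5)*(h - 3)*(h - 1)*(h + 1)*(h - 1)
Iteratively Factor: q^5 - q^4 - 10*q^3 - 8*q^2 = (q - 4)*(q^4 + 3*q^3 + 2*q^2) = (q - 4)*(q + 2)*(q^3 + q^2) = q*(q - 4)*(q + 2)*(q^2 + q) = q^2*(q - 4)*(q + 2)*(q + 1)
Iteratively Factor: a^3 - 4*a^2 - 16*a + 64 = (a + 4)*(a^2 - 8*a + 16) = (a - 4)*(a + 4)*(a - 4)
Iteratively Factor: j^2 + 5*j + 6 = (j + 2)*(j + 3)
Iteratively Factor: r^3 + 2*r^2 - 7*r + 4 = (r - 1)*(r^2 + 3*r - 4) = (r - 1)*(r + 4)*(r - 1)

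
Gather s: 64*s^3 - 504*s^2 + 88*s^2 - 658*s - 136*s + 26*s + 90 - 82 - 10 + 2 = 64*s^3 - 416*s^2 - 768*s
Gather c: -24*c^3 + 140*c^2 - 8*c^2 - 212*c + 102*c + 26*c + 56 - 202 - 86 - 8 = -24*c^3 + 132*c^2 - 84*c - 240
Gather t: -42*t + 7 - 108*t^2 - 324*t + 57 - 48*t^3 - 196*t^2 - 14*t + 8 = -48*t^3 - 304*t^2 - 380*t + 72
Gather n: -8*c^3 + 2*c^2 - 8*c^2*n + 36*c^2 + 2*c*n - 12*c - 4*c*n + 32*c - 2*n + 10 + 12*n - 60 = -8*c^3 + 38*c^2 + 20*c + n*(-8*c^2 - 2*c + 10) - 50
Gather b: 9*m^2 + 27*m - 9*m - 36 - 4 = 9*m^2 + 18*m - 40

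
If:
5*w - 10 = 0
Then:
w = 2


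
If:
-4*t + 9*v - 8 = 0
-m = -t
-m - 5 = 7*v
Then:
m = -101/37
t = -101/37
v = -12/37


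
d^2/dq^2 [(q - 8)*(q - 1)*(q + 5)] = 6*q - 8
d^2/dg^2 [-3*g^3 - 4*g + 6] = -18*g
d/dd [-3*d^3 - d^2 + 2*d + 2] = -9*d^2 - 2*d + 2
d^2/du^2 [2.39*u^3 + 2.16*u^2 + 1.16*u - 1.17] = 14.34*u + 4.32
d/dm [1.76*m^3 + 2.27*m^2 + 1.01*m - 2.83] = 5.28*m^2 + 4.54*m + 1.01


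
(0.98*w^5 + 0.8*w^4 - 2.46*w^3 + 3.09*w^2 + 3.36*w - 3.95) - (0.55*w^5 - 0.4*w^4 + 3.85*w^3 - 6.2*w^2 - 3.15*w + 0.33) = 0.43*w^5 + 1.2*w^4 - 6.31*w^3 + 9.29*w^2 + 6.51*w - 4.28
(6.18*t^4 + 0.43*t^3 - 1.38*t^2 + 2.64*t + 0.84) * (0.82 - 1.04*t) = -6.4272*t^5 + 4.6204*t^4 + 1.7878*t^3 - 3.8772*t^2 + 1.2912*t + 0.6888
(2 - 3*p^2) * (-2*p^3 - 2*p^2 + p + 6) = 6*p^5 + 6*p^4 - 7*p^3 - 22*p^2 + 2*p + 12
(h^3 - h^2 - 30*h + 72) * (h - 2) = h^4 - 3*h^3 - 28*h^2 + 132*h - 144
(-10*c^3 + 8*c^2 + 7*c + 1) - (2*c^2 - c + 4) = -10*c^3 + 6*c^2 + 8*c - 3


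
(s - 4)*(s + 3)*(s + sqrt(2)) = s^3 - s^2 + sqrt(2)*s^2 - 12*s - sqrt(2)*s - 12*sqrt(2)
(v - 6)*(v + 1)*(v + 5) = v^3 - 31*v - 30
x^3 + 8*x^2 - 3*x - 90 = (x - 3)*(x + 5)*(x + 6)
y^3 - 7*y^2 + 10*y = y*(y - 5)*(y - 2)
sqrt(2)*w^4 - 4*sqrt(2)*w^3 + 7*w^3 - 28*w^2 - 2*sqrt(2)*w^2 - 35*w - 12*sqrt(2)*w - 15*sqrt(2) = (w - 5)*(w + 1)*(w + 3*sqrt(2))*(sqrt(2)*w + 1)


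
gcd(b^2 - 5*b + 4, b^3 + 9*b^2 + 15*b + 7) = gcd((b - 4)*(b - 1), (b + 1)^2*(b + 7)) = 1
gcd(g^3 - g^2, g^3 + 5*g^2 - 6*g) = g^2 - g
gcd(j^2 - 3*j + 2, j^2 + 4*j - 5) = j - 1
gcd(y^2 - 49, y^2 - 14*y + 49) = y - 7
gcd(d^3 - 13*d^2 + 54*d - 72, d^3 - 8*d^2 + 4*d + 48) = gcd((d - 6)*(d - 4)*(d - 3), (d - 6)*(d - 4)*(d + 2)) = d^2 - 10*d + 24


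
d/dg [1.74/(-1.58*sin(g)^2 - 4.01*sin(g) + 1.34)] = (5.4984*sin(g) + 6.9774)*cos(g)/(1.58*sin(g)^2 + 4.01*sin(g) - 1.34)^2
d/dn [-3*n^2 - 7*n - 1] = -6*n - 7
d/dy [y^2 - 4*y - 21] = 2*y - 4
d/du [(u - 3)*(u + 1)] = 2*u - 2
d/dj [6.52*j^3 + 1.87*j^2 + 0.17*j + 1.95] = 19.56*j^2 + 3.74*j + 0.17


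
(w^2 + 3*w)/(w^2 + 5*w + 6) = w/(w + 2)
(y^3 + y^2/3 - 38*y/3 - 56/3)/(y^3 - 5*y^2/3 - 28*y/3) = (y + 2)/y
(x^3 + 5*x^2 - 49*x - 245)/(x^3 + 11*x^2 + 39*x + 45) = (x^2 - 49)/(x^2 + 6*x + 9)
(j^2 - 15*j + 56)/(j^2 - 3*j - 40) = (j - 7)/(j + 5)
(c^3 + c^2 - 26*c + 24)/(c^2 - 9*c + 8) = (c^2 + 2*c - 24)/(c - 8)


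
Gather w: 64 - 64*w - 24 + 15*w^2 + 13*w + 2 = 15*w^2 - 51*w + 42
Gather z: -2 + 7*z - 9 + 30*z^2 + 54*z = 30*z^2 + 61*z - 11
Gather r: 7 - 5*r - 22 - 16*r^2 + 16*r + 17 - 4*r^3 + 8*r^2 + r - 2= -4*r^3 - 8*r^2 + 12*r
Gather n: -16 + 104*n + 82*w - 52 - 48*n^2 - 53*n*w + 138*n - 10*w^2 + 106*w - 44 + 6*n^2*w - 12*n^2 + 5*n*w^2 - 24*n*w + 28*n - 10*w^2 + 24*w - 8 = n^2*(6*w - 60) + n*(5*w^2 - 77*w + 270) - 20*w^2 + 212*w - 120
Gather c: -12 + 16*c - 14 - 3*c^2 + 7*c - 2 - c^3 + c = -c^3 - 3*c^2 + 24*c - 28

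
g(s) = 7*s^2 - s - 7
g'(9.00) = 125.00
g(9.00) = 551.00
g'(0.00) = -1.00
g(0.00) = -7.00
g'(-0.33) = -5.62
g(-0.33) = -5.91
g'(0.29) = 3.06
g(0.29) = -6.70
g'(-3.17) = -45.38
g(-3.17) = 66.51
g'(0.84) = 10.76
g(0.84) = -2.90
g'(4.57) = 62.98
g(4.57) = 134.62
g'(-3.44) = -49.16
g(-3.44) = 79.28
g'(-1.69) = -24.66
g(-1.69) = 14.68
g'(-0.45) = -7.30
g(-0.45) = -5.13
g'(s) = 14*s - 1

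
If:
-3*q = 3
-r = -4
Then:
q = -1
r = 4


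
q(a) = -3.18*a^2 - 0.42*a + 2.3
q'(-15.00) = 94.98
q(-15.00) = -706.90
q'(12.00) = -76.74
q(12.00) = -460.66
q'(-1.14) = 6.83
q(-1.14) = -1.35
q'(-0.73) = 4.22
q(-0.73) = 0.91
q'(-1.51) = 9.18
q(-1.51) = -4.32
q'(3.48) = -22.55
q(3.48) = -37.67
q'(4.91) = -31.65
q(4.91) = -76.43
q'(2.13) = -13.97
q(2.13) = -13.02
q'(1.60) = -10.60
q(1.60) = -6.51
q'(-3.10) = 19.30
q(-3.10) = -26.96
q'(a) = -6.36*a - 0.42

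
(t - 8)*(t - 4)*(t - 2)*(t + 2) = t^4 - 12*t^3 + 28*t^2 + 48*t - 128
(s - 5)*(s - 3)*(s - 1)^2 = s^4 - 10*s^3 + 32*s^2 - 38*s + 15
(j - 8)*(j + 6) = j^2 - 2*j - 48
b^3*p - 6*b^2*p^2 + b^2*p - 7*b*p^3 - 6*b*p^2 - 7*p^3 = (b - 7*p)*(b + p)*(b*p + p)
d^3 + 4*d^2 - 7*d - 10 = (d - 2)*(d + 1)*(d + 5)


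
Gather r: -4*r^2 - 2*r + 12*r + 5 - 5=-4*r^2 + 10*r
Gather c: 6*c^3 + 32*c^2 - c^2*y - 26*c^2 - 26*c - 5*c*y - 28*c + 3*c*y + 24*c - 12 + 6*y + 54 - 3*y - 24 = 6*c^3 + c^2*(6 - y) + c*(-2*y - 30) + 3*y + 18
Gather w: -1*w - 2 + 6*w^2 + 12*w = 6*w^2 + 11*w - 2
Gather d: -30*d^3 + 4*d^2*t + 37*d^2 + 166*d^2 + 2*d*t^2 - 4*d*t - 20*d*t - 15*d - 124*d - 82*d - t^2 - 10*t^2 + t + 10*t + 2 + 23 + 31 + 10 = -30*d^3 + d^2*(4*t + 203) + d*(2*t^2 - 24*t - 221) - 11*t^2 + 11*t + 66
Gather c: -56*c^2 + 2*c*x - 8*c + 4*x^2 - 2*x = -56*c^2 + c*(2*x - 8) + 4*x^2 - 2*x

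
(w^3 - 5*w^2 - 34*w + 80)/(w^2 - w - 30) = (w^2 - 10*w + 16)/(w - 6)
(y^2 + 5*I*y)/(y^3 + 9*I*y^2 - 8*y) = (y + 5*I)/(y^2 + 9*I*y - 8)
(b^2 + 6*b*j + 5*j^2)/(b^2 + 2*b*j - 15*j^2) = (b + j)/(b - 3*j)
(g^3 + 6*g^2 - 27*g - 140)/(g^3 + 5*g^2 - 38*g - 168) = (g - 5)/(g - 6)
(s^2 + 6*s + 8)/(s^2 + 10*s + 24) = (s + 2)/(s + 6)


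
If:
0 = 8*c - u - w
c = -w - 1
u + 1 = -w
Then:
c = -1/8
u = -1/8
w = -7/8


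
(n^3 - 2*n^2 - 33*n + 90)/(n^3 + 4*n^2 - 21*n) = (n^2 + n - 30)/(n*(n + 7))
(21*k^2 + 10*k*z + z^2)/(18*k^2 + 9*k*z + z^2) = (7*k + z)/(6*k + z)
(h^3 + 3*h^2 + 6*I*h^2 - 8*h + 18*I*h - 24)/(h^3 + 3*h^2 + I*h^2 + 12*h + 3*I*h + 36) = (h + 2*I)/(h - 3*I)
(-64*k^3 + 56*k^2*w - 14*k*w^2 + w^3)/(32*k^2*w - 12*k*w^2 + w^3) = (-2*k + w)/w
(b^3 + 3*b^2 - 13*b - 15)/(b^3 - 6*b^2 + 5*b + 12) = (b + 5)/(b - 4)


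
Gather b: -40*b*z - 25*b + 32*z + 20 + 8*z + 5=b*(-40*z - 25) + 40*z + 25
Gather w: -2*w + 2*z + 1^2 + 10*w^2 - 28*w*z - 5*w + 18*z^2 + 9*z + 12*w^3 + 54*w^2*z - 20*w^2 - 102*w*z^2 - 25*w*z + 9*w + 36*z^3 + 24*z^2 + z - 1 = 12*w^3 + w^2*(54*z - 10) + w*(-102*z^2 - 53*z + 2) + 36*z^3 + 42*z^2 + 12*z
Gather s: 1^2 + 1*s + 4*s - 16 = 5*s - 15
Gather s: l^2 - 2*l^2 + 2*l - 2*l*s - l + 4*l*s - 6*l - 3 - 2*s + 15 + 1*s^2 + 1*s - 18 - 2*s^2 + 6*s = -l^2 - 5*l - s^2 + s*(2*l + 5) - 6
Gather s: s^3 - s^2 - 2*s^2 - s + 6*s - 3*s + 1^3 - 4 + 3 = s^3 - 3*s^2 + 2*s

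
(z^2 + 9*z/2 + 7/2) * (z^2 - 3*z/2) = z^4 + 3*z^3 - 13*z^2/4 - 21*z/4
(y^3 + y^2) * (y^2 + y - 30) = y^5 + 2*y^4 - 29*y^3 - 30*y^2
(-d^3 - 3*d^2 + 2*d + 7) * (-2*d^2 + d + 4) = 2*d^5 + 5*d^4 - 11*d^3 - 24*d^2 + 15*d + 28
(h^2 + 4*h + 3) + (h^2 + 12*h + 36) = 2*h^2 + 16*h + 39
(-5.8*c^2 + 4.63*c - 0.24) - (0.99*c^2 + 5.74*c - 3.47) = -6.79*c^2 - 1.11*c + 3.23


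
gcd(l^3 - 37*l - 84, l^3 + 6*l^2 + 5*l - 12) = l^2 + 7*l + 12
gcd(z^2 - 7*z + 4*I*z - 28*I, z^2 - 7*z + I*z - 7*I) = z - 7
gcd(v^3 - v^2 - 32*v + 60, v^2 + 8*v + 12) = v + 6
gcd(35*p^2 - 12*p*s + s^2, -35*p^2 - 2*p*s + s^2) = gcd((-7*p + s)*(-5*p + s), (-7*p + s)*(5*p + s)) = 7*p - s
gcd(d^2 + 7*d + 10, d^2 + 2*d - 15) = d + 5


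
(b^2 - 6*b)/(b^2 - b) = (b - 6)/(b - 1)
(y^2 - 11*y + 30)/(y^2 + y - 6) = (y^2 - 11*y + 30)/(y^2 + y - 6)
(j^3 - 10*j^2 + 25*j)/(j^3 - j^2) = (j^2 - 10*j + 25)/(j*(j - 1))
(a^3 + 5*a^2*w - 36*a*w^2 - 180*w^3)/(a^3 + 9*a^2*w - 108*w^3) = (-a^2 + a*w + 30*w^2)/(-a^2 - 3*a*w + 18*w^2)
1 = 1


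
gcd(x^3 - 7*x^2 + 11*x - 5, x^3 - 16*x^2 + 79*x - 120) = x - 5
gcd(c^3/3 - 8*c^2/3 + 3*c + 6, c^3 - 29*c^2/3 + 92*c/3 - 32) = c - 3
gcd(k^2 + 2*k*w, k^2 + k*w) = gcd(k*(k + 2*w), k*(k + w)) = k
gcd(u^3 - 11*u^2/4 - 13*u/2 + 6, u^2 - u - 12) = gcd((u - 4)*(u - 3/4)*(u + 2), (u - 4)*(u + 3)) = u - 4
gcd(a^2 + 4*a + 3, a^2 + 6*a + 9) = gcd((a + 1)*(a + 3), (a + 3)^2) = a + 3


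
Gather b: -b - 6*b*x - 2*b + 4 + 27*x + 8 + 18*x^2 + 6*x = b*(-6*x - 3) + 18*x^2 + 33*x + 12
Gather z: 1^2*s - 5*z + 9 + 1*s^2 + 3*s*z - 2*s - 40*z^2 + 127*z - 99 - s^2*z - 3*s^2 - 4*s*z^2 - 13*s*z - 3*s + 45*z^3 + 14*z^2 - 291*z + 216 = -2*s^2 - 4*s + 45*z^3 + z^2*(-4*s - 26) + z*(-s^2 - 10*s - 169) + 126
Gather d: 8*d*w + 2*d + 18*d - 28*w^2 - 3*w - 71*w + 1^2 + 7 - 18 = d*(8*w + 20) - 28*w^2 - 74*w - 10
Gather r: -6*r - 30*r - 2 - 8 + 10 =-36*r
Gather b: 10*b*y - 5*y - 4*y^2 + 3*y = 10*b*y - 4*y^2 - 2*y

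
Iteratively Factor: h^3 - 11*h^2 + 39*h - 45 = (h - 3)*(h^2 - 8*h + 15) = (h - 3)^2*(h - 5)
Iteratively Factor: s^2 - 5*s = (s)*(s - 5)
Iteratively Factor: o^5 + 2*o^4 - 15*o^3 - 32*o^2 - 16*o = (o)*(o^4 + 2*o^3 - 15*o^2 - 32*o - 16) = o*(o + 1)*(o^3 + o^2 - 16*o - 16) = o*(o - 4)*(o + 1)*(o^2 + 5*o + 4) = o*(o - 4)*(o + 1)*(o + 4)*(o + 1)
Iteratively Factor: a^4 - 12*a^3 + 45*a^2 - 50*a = (a)*(a^3 - 12*a^2 + 45*a - 50) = a*(a - 2)*(a^2 - 10*a + 25) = a*(a - 5)*(a - 2)*(a - 5)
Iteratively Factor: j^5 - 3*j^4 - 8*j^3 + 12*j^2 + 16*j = (j)*(j^4 - 3*j^3 - 8*j^2 + 12*j + 16) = j*(j - 4)*(j^3 + j^2 - 4*j - 4) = j*(j - 4)*(j - 2)*(j^2 + 3*j + 2) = j*(j - 4)*(j - 2)*(j + 1)*(j + 2)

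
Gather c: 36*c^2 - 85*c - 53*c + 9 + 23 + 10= 36*c^2 - 138*c + 42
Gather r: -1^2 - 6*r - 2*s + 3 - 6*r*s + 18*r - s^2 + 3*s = r*(12 - 6*s) - s^2 + s + 2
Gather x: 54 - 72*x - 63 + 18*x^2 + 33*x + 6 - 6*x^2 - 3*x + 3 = 12*x^2 - 42*x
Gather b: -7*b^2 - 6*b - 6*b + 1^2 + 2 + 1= -7*b^2 - 12*b + 4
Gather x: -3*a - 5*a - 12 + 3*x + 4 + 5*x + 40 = -8*a + 8*x + 32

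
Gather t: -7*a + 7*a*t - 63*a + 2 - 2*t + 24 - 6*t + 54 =-70*a + t*(7*a - 8) + 80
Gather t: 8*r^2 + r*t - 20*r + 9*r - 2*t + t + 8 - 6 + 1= 8*r^2 - 11*r + t*(r - 1) + 3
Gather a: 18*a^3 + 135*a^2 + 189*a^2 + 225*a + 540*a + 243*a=18*a^3 + 324*a^2 + 1008*a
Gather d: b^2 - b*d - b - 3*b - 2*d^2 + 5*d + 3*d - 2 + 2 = b^2 - 4*b - 2*d^2 + d*(8 - b)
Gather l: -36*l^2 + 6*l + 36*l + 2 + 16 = -36*l^2 + 42*l + 18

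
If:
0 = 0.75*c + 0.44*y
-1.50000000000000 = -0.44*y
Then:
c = -2.00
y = 3.41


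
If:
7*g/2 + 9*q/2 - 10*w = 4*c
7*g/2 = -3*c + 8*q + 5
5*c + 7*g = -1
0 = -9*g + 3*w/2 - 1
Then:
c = 1135/24621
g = -4328/24621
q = -16856/24621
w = -9554/24621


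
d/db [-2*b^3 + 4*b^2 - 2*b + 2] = -6*b^2 + 8*b - 2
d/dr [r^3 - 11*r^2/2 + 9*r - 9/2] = 3*r^2 - 11*r + 9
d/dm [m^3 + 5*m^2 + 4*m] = 3*m^2 + 10*m + 4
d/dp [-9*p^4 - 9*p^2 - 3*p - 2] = -36*p^3 - 18*p - 3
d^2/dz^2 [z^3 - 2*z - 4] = 6*z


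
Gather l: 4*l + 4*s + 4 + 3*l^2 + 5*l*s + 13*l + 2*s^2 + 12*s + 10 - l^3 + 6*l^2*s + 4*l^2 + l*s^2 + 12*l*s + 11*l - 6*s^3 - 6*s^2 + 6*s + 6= -l^3 + l^2*(6*s + 7) + l*(s^2 + 17*s + 28) - 6*s^3 - 4*s^2 + 22*s + 20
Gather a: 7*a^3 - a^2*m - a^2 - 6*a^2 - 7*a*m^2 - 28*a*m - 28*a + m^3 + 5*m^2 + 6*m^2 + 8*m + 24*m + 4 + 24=7*a^3 + a^2*(-m - 7) + a*(-7*m^2 - 28*m - 28) + m^3 + 11*m^2 + 32*m + 28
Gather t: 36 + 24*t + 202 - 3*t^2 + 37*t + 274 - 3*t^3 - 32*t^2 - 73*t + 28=-3*t^3 - 35*t^2 - 12*t + 540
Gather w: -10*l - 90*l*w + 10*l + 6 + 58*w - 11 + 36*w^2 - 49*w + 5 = 36*w^2 + w*(9 - 90*l)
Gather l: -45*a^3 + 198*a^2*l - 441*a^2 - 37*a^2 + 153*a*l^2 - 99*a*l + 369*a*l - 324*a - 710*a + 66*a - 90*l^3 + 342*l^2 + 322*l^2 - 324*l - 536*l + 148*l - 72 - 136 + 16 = -45*a^3 - 478*a^2 - 968*a - 90*l^3 + l^2*(153*a + 664) + l*(198*a^2 + 270*a - 712) - 192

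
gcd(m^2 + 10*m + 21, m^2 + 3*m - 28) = m + 7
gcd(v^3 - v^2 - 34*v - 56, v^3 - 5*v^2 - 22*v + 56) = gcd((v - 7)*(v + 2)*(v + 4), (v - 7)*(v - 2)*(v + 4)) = v^2 - 3*v - 28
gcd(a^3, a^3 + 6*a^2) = a^2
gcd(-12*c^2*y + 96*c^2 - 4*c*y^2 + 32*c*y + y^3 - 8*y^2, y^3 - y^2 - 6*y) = 1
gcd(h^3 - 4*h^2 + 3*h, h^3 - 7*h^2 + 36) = h - 3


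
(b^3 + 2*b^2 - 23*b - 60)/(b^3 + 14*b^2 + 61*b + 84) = (b - 5)/(b + 7)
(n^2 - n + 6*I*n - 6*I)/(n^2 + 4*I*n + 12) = (n - 1)/(n - 2*I)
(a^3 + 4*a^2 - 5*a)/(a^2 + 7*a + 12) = a*(a^2 + 4*a - 5)/(a^2 + 7*a + 12)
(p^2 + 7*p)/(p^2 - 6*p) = (p + 7)/(p - 6)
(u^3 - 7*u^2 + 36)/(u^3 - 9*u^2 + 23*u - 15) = (u^2 - 4*u - 12)/(u^2 - 6*u + 5)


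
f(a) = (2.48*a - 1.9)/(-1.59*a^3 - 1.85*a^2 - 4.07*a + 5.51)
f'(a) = (2.48*a - 1.9)*(4.77*a^2 + 3.7*a + 4.07)/(-1.59*a^3 - 1.85*a^2 - 4.07*a + 5.51)^2 + 2.48/(-1.59*a^3 - 1.85*a^2 - 4.07*a + 5.51)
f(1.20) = -0.22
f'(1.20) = 0.20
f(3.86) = -0.06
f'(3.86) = 0.02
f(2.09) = -0.13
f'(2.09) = 0.07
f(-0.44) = -0.42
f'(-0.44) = 0.15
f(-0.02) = -0.35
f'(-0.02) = 0.19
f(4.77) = -0.04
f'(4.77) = 0.01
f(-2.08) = -0.35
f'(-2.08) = -0.17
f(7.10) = -0.02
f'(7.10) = 0.01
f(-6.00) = -0.05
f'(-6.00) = -0.02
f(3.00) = -0.08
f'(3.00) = 0.04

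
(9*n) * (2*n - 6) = 18*n^2 - 54*n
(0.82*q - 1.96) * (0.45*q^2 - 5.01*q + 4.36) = 0.369*q^3 - 4.9902*q^2 + 13.3948*q - 8.5456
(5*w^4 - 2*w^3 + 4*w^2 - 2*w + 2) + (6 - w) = 5*w^4 - 2*w^3 + 4*w^2 - 3*w + 8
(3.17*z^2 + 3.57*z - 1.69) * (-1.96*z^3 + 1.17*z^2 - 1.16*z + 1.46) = -6.2132*z^5 - 3.2883*z^4 + 3.8121*z^3 - 1.4903*z^2 + 7.1726*z - 2.4674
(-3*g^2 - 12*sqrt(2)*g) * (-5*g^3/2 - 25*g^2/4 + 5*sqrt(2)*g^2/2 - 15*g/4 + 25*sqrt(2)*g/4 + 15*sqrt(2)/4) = 15*g^5/2 + 75*g^4/4 + 45*sqrt(2)*g^4/2 - 195*g^3/4 + 225*sqrt(2)*g^3/4 - 150*g^2 + 135*sqrt(2)*g^2/4 - 90*g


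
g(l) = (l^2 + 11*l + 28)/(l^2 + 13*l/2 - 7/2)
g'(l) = (-2*l - 13/2)*(l^2 + 11*l + 28)/(l^2 + 13*l/2 - 7/2)^2 + (2*l + 11)/(l^2 + 13*l/2 - 7/2)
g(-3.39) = -0.16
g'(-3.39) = -0.30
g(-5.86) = 0.29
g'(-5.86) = -0.11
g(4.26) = 2.20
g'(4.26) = -0.32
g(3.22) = 2.65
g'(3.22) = -0.61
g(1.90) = 4.21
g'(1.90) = -2.30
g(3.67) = 2.42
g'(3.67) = -0.45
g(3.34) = 2.58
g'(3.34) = -0.56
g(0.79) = 16.52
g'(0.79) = -53.51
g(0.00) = -8.00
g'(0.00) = -18.00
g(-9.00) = 0.53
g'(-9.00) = -0.05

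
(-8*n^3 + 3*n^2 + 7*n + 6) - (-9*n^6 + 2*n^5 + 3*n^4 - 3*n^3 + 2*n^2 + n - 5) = 9*n^6 - 2*n^5 - 3*n^4 - 5*n^3 + n^2 + 6*n + 11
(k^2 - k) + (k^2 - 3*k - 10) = 2*k^2 - 4*k - 10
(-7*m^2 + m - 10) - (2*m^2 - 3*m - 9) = -9*m^2 + 4*m - 1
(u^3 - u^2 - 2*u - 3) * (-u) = -u^4 + u^3 + 2*u^2 + 3*u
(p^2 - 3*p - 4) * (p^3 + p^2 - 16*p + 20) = p^5 - 2*p^4 - 23*p^3 + 64*p^2 + 4*p - 80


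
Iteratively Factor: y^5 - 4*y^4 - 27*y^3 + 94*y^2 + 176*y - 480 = (y + 3)*(y^4 - 7*y^3 - 6*y^2 + 112*y - 160) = (y - 2)*(y + 3)*(y^3 - 5*y^2 - 16*y + 80) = (y - 5)*(y - 2)*(y + 3)*(y^2 - 16) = (y - 5)*(y - 4)*(y - 2)*(y + 3)*(y + 4)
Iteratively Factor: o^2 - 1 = (o + 1)*(o - 1)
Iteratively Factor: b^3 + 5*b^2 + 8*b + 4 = (b + 2)*(b^2 + 3*b + 2) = (b + 2)^2*(b + 1)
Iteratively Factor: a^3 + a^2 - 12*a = (a)*(a^2 + a - 12) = a*(a - 3)*(a + 4)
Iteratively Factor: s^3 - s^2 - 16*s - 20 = (s + 2)*(s^2 - 3*s - 10) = (s - 5)*(s + 2)*(s + 2)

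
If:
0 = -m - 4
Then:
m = -4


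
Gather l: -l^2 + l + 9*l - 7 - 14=-l^2 + 10*l - 21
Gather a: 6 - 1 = 5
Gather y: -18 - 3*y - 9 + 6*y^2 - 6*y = 6*y^2 - 9*y - 27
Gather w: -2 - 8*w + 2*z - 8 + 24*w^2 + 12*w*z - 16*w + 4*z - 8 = 24*w^2 + w*(12*z - 24) + 6*z - 18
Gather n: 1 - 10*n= 1 - 10*n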